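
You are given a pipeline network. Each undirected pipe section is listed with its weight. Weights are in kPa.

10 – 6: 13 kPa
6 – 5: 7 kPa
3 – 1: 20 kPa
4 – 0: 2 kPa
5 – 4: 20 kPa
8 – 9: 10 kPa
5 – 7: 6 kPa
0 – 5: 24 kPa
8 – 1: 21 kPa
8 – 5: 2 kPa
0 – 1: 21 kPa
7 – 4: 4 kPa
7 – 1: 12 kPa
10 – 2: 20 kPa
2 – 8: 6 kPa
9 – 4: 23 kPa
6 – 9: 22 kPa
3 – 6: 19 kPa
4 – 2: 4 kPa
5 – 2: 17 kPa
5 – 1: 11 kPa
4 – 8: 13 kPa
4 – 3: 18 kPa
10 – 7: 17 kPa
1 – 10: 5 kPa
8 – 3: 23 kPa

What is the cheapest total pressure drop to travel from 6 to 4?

Candidate routes:
6 → 5 → 8 → 2 → 4: 7+2+6+4 = 19
6 → 5 → 8 → 4: 7+2+13 = 22
6 → 5 → 7 → 4: 7+6+4 = 17
Cheapest is 6 → 5 → 7 → 4 at 17 kPa.

17 kPa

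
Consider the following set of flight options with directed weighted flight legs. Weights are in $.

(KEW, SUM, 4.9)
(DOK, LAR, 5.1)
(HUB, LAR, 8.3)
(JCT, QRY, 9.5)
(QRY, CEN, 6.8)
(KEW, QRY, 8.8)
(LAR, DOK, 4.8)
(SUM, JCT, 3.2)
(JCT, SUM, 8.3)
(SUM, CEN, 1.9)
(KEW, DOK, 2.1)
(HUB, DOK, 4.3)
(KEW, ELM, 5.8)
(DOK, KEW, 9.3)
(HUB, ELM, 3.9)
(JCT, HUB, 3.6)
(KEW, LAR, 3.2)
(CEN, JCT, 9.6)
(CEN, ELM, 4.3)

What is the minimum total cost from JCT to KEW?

$17.2

Shortest distances from JCT:
JCT: 0
HUB: 3.6  (via JCT)
ELM: 7.5  (via HUB)
DOK: 7.9  (via HUB)
SUM: 8.3  (via JCT)
QRY: 9.5  (via JCT)
CEN: 10.2  (via SUM)
LAR: 11.9  (via HUB)
KEW: 17.2  (via DOK)
Shortest route: JCT–HUB–DOK–KEW = $17.2.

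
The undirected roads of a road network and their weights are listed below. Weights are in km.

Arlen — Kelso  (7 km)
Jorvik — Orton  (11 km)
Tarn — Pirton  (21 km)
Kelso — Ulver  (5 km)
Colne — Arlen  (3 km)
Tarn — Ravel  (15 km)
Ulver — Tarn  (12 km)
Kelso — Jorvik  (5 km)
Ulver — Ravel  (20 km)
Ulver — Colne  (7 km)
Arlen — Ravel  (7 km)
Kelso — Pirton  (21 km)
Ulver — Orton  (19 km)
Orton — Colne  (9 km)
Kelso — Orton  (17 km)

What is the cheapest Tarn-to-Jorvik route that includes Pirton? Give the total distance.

47 km

Shortest Tarn→Pirton: Tarn–Pirton = 21
Shortest Pirton→Jorvik: Pirton–Kelso–Jorvik = 26
Total via Pirton: 21 + 26 = 47 km.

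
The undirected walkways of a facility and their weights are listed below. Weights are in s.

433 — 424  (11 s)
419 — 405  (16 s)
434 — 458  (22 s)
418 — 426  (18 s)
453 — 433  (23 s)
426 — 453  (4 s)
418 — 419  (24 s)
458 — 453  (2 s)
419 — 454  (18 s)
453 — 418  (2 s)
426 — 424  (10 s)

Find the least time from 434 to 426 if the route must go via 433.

68 s

Best 434 to 433: 434 → 458 → 453 → 433 costing 47
Best 433 to 426: 433 → 424 → 426 costing 21
Total via 433: 47 + 21 = 68 s.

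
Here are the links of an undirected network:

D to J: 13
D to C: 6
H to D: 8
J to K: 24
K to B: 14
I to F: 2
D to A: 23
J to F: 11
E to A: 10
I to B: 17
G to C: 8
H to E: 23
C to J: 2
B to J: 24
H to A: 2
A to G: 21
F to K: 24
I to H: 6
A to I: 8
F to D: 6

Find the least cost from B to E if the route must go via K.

Best B to K: B → K costing 14
Best K to E: K → F → I → A → E costing 44
Total via K: 14 + 44 = 58.

58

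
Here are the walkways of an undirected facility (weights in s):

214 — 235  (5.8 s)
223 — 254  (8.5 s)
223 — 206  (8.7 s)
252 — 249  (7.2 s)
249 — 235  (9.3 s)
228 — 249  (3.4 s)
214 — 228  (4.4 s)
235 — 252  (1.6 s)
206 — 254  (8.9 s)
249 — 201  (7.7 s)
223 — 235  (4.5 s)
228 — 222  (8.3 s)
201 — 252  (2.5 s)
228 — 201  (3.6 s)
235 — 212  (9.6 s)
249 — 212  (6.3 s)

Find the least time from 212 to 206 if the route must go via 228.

Best 212 to 228: 212–249–228 costing 9.7
Shortest 228→206: 228–201–252–235–223–206 = 20.9
Total via 228: 9.7 + 20.9 = 30.6 s.

30.6 s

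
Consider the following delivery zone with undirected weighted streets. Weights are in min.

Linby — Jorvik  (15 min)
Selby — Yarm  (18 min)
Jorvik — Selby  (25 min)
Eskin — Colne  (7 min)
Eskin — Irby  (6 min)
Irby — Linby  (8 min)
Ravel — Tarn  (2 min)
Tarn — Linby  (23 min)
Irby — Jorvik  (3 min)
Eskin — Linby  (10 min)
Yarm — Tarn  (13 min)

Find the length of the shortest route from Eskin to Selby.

34 min

Shortest distances from Eskin:
Eskin: 0
Irby: 6  (via Eskin)
Colne: 7  (via Eskin)
Jorvik: 9  (via Irby)
Linby: 10  (via Eskin)
Tarn: 33  (via Linby)
Selby: 34  (via Jorvik)
Shortest route: Eskin → Irby → Jorvik → Selby = 34 min.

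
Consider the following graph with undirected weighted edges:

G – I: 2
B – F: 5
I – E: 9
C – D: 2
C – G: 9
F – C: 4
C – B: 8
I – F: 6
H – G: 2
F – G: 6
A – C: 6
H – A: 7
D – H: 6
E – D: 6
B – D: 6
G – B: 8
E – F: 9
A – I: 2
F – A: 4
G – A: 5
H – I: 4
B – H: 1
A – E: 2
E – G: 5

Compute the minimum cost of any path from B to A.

7

Running Dijkstra from B:
B: 0
H: 1  (via B)
G: 3  (via H)
F: 5  (via B)
I: 5  (via H)
D: 6  (via B)
A: 7  (via I)
Shortest route: B → H → I → A = 7.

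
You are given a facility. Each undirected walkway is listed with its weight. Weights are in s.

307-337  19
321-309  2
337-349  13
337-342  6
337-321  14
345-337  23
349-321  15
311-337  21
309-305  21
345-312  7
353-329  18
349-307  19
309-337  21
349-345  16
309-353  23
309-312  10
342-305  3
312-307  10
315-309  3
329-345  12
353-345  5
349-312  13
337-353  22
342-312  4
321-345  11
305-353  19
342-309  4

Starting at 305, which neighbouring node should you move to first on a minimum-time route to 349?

342

Enumerating some paths:
305–342–309–321–349: 3+4+2+15 = 24
305–342–337–349: 3+6+13 = 22
305–342–312–349: 3+4+13 = 20
Cheapest is 305–342–312–349 at 20 s.
So from 305 the first move is to 342.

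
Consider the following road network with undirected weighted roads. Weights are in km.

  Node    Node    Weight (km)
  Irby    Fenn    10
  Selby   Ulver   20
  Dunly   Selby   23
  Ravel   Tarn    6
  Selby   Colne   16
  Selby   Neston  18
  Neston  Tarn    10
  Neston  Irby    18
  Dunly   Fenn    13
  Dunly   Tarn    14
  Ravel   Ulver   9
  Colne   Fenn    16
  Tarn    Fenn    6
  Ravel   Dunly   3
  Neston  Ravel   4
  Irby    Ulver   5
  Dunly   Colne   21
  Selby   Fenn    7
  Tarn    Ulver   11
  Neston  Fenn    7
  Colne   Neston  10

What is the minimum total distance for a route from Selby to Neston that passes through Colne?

26 km

Shortest Selby→Colne: Selby–Colne = 16
Shortest Colne→Neston: Colne–Neston = 10
Total via Colne: 16 + 10 = 26 km.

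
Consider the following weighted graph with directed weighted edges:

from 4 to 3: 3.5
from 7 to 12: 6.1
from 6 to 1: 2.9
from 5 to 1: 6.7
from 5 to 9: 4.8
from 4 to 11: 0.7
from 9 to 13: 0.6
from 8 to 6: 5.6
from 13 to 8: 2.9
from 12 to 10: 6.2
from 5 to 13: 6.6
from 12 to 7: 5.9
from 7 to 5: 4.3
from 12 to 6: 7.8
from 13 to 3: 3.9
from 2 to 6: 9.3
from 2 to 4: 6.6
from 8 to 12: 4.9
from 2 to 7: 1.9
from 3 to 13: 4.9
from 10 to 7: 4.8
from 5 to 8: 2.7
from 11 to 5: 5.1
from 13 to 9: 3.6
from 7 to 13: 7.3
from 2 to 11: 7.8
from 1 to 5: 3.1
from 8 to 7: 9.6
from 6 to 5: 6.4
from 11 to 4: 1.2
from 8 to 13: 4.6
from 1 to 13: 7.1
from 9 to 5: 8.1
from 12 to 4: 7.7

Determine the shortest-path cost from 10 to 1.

15.8

Shortest distances from 10:
10: 0
7: 4.8  (via 10)
5: 9.1  (via 7)
12: 10.9  (via 7)
8: 11.8  (via 5)
13: 12.1  (via 7)
9: 13.9  (via 5)
1: 15.8  (via 5)
Shortest route: 10–7–5–1 = 15.8.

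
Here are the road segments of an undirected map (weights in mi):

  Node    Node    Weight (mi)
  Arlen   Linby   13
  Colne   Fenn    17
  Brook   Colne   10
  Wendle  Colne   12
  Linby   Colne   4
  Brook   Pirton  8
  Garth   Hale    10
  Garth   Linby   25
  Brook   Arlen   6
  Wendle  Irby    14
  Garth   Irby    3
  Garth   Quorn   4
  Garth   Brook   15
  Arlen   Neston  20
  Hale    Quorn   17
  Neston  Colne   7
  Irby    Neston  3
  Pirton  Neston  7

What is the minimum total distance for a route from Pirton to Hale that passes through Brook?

33 mi

Shortest Pirton→Brook: Pirton–Brook = 8
Shortest Brook→Hale: Brook–Garth–Hale = 25
Total via Brook: 8 + 25 = 33 mi.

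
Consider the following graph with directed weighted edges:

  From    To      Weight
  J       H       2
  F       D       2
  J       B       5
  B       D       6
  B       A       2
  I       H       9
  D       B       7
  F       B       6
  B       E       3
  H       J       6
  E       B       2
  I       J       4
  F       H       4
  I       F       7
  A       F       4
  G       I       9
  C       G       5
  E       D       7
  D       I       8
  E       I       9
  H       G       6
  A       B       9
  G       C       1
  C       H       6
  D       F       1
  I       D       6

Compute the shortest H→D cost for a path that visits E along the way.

21

Best H to E: H → J → B → E costing 14
Shortest E→D: E → D = 7
Total via E: 14 + 7 = 21.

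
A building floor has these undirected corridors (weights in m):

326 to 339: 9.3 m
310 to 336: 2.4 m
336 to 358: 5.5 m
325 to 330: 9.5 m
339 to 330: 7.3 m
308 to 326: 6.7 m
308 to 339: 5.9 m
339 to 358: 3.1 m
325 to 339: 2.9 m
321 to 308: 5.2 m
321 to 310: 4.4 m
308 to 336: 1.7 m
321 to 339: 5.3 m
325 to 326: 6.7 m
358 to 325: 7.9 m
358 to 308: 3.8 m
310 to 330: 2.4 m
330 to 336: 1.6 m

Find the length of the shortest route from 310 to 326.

10.8 m

Running Dijkstra from 310:
310: 0
330: 2.4  (via 310)
336: 2.4  (via 310)
308: 4.1  (via 336)
321: 4.4  (via 310)
358: 7.9  (via 336)
339: 9.7  (via 330)
326: 10.8  (via 308)
Shortest route: 310–336–308–326 = 10.8 m.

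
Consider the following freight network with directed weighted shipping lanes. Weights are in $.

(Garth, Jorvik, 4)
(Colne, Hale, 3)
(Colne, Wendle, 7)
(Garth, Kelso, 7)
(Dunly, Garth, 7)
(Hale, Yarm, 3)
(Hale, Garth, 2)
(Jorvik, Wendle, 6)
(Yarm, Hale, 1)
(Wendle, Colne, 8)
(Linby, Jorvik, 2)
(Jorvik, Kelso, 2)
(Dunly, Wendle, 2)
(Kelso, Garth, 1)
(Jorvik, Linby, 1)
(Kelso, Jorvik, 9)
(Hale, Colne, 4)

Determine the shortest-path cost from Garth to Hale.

Candidate routes:
Garth–Jorvik–Wendle–Colne–Hale: 4+6+8+3 = 21
Garth–Kelso–Jorvik–Wendle–Colne–Hale: 7+9+6+8+3 = 33
The minimum is $21 via Garth–Jorvik–Wendle–Colne–Hale.

$21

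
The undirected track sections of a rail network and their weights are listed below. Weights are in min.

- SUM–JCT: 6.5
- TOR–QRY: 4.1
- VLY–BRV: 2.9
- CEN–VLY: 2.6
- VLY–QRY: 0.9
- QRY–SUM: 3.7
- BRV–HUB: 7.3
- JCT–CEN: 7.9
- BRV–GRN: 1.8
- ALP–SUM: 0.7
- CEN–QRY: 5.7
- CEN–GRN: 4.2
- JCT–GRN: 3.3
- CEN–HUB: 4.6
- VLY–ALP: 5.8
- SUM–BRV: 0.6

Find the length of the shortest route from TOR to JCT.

Candidate routes:
TOR–QRY–VLY–BRV–GRN–JCT: 4.1+0.9+2.9+1.8+3.3 = 13
TOR–QRY–VLY–BRV–SUM–JCT: 4.1+0.9+2.9+0.6+6.5 = 15
TOR–QRY–SUM–JCT: 4.1+3.7+6.5 = 14.3
TOR–QRY–SUM–BRV–GRN–JCT: 4.1+3.7+0.6+1.8+3.3 = 13.5
Cheapest is TOR–QRY–VLY–BRV–GRN–JCT at 13 min.

13 min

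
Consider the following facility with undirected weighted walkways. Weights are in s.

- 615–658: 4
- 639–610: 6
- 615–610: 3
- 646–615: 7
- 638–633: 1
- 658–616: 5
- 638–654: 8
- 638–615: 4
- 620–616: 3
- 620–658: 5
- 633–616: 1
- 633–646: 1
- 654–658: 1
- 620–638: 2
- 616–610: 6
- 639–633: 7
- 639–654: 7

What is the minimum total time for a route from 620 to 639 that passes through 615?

15 s

Best 620 to 615: 620 → 638 → 615 costing 6
Best 615 to 639: 615 → 610 → 639 costing 9
Total via 615: 6 + 9 = 15 s.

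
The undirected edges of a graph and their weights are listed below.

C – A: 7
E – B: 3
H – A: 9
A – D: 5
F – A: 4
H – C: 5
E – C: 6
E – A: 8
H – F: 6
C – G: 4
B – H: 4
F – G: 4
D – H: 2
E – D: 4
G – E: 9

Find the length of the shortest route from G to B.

12

Running Dijkstra from G:
G: 0
C: 4  (via G)
F: 4  (via G)
A: 8  (via F)
E: 9  (via G)
H: 9  (via C)
D: 11  (via H)
B: 12  (via E)
Shortest route: G–E–B = 12.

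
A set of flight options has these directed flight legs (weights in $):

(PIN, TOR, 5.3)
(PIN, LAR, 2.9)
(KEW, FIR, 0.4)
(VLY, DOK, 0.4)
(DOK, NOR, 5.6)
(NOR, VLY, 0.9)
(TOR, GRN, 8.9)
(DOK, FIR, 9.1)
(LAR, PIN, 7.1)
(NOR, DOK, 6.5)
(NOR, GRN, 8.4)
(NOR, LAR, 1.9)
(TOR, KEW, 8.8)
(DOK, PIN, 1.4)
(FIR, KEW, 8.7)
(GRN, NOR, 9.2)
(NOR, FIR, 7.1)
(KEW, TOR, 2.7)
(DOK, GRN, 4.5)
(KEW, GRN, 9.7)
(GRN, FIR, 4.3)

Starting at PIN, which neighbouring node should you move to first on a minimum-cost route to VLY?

Enumerating some paths:
PIN - TOR - KEW - GRN - NOR - VLY: 5.3+8.8+9.7+9.2+0.9 = 33.9
PIN - TOR - GRN - NOR - VLY: 5.3+8.9+9.2+0.9 = 24.3
The minimum is $24.3 via PIN - TOR - GRN - NOR - VLY.
So from PIN the first move is to TOR.

TOR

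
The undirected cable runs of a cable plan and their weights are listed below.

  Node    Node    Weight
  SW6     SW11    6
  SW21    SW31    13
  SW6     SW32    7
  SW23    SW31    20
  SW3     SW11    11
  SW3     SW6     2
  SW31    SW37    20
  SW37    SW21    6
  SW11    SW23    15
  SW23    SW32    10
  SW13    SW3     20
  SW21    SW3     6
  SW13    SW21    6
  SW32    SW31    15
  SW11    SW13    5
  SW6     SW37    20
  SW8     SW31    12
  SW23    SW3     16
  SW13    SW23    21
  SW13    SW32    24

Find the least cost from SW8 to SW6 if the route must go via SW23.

Shortest SW8→SW23: SW8–SW31–SW23 = 32
Best SW23 to SW6: SW23–SW32–SW6 costing 17
Total via SW23: 32 + 17 = 49.

49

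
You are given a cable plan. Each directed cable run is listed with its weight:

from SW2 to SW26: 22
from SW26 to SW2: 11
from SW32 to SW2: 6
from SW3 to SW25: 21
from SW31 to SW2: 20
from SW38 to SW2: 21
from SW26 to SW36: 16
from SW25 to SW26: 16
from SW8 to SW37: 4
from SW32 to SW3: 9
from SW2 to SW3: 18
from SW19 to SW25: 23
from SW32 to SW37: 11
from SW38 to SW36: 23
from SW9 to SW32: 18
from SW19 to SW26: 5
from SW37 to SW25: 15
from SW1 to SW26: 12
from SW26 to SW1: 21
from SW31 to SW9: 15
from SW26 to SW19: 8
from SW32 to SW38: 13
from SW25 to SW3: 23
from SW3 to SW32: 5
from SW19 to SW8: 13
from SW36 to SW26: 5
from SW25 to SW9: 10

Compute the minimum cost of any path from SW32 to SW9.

Compare a few routes:
SW32 - SW37 - SW25 - SW9: 11+15+10 = 36
SW32 - SW3 - SW25 - SW9: 9+21+10 = 40
SW32 - SW2 - SW3 - SW25 - SW9: 6+18+21+10 = 55
The minimum is 36 via SW32 - SW37 - SW25 - SW9.

36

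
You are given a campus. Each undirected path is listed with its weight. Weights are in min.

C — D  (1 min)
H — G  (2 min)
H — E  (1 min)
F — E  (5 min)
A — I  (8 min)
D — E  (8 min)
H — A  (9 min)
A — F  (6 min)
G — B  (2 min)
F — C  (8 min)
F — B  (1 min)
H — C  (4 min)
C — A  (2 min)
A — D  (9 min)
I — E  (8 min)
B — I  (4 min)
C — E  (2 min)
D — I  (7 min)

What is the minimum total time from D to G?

Settle nodes by increasing distance from D:
D: 0
C: 1  (via D)
A: 3  (via C)
E: 3  (via C)
H: 4  (via E)
G: 6  (via H)
Shortest route: D–C–E–H–G = 6 min.

6 min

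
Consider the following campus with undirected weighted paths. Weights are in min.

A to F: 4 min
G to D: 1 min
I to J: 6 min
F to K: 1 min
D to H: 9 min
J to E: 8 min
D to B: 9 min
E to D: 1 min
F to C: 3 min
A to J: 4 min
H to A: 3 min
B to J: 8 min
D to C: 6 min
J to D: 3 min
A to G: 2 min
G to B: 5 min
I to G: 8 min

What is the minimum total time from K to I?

Enumerating some paths:
K → F → A → G → D → J → I: 1+4+2+1+3+6 = 17
K → F → A → G → I: 1+4+2+8 = 15
Cheapest is K → F → A → G → I at 15 min.

15 min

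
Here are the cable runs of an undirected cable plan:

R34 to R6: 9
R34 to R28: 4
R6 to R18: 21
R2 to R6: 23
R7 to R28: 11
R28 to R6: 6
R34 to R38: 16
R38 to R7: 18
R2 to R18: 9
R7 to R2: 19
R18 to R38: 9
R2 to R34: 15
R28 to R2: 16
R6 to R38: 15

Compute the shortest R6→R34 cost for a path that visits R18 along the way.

45

Best R6 to R18: R6–R18 costing 21
Shortest R18→R34: R18–R2–R34 = 24
Total via R18: 21 + 24 = 45.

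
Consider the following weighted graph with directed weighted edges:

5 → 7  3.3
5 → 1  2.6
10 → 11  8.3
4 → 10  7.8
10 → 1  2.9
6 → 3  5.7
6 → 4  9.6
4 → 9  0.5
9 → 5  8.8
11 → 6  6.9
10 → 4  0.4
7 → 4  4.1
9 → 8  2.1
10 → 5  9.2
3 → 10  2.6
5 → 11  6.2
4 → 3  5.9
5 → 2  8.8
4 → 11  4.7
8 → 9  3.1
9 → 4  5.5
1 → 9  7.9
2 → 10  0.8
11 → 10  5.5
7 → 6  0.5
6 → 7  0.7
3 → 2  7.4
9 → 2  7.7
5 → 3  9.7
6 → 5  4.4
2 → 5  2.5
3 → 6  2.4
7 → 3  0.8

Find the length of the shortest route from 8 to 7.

Settle nodes by increasing distance from 8:
8: 0
9: 3.1  (via 8)
4: 8.6  (via 9)
2: 10.8  (via 9)
10: 11.6  (via 2)
5: 11.9  (via 9)
11: 13.3  (via 4)
1: 14.5  (via 10)
3: 14.5  (via 4)
7: 15.2  (via 5)
Shortest route: 8 → 9 → 5 → 7 = 15.2.

15.2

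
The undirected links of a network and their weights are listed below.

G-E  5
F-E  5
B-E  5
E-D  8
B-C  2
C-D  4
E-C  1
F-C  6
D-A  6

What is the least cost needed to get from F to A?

16

Running Dijkstra from F:
F: 0
E: 5  (via F)
C: 6  (via F)
B: 8  (via C)
D: 10  (via C)
G: 10  (via E)
A: 16  (via D)
Shortest route: F–C–D–A = 16.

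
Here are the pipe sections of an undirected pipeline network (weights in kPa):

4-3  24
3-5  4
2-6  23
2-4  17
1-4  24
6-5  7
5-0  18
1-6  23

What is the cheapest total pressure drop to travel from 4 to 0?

46 kPa

Shortest distances from 4:
4: 0
2: 17  (via 4)
1: 24  (via 4)
3: 24  (via 4)
5: 28  (via 3)
6: 35  (via 5)
0: 46  (via 5)
Shortest route: 4–3–5–0 = 46 kPa.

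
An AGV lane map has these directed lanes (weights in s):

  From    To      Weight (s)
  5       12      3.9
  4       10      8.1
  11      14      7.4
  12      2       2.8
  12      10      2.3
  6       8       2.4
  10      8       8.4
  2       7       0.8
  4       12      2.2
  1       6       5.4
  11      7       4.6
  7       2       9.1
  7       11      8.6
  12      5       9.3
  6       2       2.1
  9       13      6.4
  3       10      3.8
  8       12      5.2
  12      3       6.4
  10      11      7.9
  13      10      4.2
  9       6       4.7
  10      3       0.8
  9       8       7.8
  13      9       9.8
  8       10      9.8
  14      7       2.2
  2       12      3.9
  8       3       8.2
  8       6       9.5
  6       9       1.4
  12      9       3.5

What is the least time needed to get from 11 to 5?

Compare a few routes:
11 - 14 - 7 - 2 - 12 - 5: 7.4+2.2+9.1+3.9+9.3 = 31.9
11 - 7 - 2 - 12 - 5: 4.6+9.1+3.9+9.3 = 26.9
Cheapest is 11 - 7 - 2 - 12 - 5 at 26.9 s.

26.9 s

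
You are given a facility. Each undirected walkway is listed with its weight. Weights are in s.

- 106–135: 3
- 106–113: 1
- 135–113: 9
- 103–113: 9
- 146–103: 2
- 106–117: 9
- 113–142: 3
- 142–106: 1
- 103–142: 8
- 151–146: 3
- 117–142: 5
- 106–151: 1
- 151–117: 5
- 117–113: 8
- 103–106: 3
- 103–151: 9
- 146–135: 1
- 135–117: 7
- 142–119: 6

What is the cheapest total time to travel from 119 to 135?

Enumerating some paths:
119 - 142 - 106 - 151 - 146 - 135: 6+1+1+3+1 = 12
119 - 142 - 106 - 135: 6+1+3 = 10
The minimum is 10 s via 119 - 142 - 106 - 135.

10 s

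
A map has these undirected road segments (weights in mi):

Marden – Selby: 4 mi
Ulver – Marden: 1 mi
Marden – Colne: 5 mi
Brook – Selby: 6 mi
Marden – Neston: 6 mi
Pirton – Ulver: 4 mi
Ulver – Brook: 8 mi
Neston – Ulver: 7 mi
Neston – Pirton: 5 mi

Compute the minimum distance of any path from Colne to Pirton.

Shortest distances from Colne:
Colne: 0
Marden: 5  (via Colne)
Ulver: 6  (via Marden)
Selby: 9  (via Marden)
Pirton: 10  (via Ulver)
Shortest route: Colne → Marden → Ulver → Pirton = 10 mi.

10 mi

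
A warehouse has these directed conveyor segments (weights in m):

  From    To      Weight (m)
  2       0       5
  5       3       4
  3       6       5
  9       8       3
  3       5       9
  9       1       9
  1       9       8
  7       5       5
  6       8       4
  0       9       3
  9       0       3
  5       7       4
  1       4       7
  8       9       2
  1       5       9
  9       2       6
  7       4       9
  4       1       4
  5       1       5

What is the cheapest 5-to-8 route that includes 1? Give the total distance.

16 m

Best 5 to 1: 5–1 costing 5
Shortest 1→8: 1–9–8 = 11
Total via 1: 5 + 11 = 16 m.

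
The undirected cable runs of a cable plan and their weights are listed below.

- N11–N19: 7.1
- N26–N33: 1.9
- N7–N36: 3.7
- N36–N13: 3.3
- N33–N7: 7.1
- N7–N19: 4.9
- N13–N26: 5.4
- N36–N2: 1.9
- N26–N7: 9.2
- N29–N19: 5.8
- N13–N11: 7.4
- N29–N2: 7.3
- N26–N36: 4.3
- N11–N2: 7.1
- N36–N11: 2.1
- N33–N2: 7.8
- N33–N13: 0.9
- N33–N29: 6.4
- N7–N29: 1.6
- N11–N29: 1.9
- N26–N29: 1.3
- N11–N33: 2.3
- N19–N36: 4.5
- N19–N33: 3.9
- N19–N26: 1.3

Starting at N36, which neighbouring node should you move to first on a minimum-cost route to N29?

Candidate routes:
N36 → N26 → N29: 4.3+1.3 = 5.6
N36 → N11 → N29: 2.1+1.9 = 4
N36 → N7 → N29: 3.7+1.6 = 5.3
N36 → N19 → N26 → N29: 4.5+1.3+1.3 = 7.1
The minimum is 4 via N36 → N11 → N29.
So from N36 the first move is to N11.

N11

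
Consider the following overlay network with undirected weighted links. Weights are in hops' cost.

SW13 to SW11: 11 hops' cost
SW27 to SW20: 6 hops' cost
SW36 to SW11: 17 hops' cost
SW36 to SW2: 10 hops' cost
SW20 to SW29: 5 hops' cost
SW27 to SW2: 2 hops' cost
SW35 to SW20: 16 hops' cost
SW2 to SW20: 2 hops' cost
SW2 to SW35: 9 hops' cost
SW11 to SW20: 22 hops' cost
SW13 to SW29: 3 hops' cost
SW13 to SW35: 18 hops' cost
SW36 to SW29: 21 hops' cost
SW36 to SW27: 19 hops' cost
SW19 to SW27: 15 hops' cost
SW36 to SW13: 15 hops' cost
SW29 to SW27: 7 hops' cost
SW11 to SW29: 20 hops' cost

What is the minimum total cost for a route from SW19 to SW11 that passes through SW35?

Shortest SW19→SW35: SW19 → SW27 → SW2 → SW35 = 26
Best SW35 to SW11: SW35 → SW13 → SW11 costing 29
Total via SW35: 26 + 29 = 55 hops' cost.

55 hops' cost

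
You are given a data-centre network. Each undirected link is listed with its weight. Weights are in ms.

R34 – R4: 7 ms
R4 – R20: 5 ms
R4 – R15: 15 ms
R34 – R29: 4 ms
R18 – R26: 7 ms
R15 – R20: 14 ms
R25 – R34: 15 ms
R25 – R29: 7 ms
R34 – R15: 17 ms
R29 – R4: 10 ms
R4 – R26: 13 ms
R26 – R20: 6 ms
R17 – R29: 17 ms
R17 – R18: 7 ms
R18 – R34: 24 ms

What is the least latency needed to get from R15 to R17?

Shortest distances from R15:
R15: 0
R20: 14  (via R15)
R4: 15  (via R15)
R34: 17  (via R15)
R26: 20  (via R20)
R29: 21  (via R34)
R18: 27  (via R26)
R25: 28  (via R29)
R17: 34  (via R18)
Shortest route: R15 → R20 → R26 → R18 → R17 = 34 ms.

34 ms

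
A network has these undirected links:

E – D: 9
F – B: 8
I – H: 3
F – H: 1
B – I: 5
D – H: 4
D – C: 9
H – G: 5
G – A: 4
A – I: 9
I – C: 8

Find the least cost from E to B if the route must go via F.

Shortest E→F: E → D → H → F = 14
Shortest F→B: F → B = 8
Total via F: 14 + 8 = 22.

22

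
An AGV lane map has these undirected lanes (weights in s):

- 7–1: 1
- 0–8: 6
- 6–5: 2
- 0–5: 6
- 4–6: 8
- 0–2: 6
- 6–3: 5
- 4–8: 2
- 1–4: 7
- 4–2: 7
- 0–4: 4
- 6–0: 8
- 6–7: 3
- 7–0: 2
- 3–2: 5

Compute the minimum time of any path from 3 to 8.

14 s

Shortest distances from 3:
3: 0
2: 5  (via 3)
6: 5  (via 3)
5: 7  (via 6)
7: 8  (via 6)
1: 9  (via 7)
0: 10  (via 7)
4: 12  (via 2)
8: 14  (via 4)
Shortest route: 3 → 2 → 4 → 8 = 14 s.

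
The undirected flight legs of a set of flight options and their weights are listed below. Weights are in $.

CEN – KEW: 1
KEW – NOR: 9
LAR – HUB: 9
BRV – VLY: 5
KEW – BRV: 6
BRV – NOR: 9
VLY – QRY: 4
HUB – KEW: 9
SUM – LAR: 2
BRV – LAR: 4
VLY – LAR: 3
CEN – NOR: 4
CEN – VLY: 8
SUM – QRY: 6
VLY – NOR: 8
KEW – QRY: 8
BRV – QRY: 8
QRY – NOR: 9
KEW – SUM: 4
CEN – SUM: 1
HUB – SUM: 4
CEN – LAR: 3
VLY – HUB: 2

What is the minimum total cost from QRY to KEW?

Running Dijkstra from QRY:
QRY: 0
VLY: 4  (via QRY)
HUB: 6  (via VLY)
SUM: 6  (via QRY)
LAR: 7  (via VLY)
CEN: 7  (via SUM)
BRV: 8  (via QRY)
KEW: 8  (via QRY)
Shortest route: QRY–KEW = $8.

$8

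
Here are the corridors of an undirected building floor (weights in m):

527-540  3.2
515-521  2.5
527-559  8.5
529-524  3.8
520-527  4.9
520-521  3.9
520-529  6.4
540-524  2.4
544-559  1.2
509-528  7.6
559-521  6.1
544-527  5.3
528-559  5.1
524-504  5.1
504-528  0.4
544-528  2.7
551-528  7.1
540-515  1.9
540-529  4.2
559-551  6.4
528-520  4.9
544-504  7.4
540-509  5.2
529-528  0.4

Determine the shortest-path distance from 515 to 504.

6.9 m

Settle nodes by increasing distance from 515:
515: 0
540: 1.9  (via 515)
521: 2.5  (via 515)
524: 4.3  (via 540)
527: 5.1  (via 540)
529: 6.1  (via 540)
520: 6.4  (via 521)
528: 6.5  (via 529)
504: 6.9  (via 528)
Shortest route: 515 → 540 → 529 → 528 → 504 = 6.9 m.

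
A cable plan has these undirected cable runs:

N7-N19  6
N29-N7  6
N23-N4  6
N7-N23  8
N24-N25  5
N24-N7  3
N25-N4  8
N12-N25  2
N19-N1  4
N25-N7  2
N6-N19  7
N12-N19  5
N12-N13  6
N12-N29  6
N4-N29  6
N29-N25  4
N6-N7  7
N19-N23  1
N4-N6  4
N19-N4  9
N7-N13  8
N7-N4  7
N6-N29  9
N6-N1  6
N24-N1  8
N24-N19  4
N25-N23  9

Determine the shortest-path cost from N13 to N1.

15

Candidate routes:
N13 → N7 → N19 → N1: 8+6+4 = 18
N13 → N7 → N24 → N19 → N1: 8+3+4+4 = 19
N13 → N12 → N19 → N1: 6+5+4 = 15
N13 → N7 → N24 → N1: 8+3+8 = 19
Cheapest is N13 → N12 → N19 → N1 at 15.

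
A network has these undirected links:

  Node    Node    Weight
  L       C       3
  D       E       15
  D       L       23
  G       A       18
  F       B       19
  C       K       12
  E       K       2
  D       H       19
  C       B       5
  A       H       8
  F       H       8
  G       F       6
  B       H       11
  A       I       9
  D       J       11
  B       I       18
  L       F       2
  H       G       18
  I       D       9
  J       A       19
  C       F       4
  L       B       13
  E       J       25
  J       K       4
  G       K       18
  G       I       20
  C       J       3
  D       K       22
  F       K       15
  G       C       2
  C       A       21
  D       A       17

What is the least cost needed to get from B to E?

Compare a few routes:
B - L - C - J - K - E: 13+3+3+4+2 = 25
B - C - K - E: 5+12+2 = 19
B - C - J - K - E: 5+3+4+2 = 14
Cheapest is B - C - J - K - E at 14.

14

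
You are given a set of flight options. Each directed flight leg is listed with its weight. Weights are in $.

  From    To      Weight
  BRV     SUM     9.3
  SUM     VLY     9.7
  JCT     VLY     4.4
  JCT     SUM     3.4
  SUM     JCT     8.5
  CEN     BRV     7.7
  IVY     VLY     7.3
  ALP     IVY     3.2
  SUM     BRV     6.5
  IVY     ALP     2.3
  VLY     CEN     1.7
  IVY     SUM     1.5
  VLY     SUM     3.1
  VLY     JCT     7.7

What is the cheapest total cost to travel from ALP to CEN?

Running Dijkstra from ALP:
ALP: 0
IVY: 3.2  (via ALP)
SUM: 4.7  (via IVY)
VLY: 10.5  (via IVY)
BRV: 11.2  (via SUM)
CEN: 12.2  (via VLY)
Shortest route: ALP → IVY → VLY → CEN = $12.2.

$12.2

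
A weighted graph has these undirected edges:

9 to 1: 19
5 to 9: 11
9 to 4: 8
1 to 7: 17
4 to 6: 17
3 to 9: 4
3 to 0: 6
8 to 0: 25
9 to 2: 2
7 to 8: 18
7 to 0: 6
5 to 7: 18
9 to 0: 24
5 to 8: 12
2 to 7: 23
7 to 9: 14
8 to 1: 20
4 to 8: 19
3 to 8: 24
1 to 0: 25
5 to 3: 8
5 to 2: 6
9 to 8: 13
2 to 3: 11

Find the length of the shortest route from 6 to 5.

33

Candidate routes:
6 → 4 → 9 → 2 → 5: 17+8+2+6 = 33
6 → 4 → 9 → 3 → 5: 17+8+4+8 = 37
6 → 4 → 9 → 5: 17+8+11 = 36
Cheapest is 6 → 4 → 9 → 2 → 5 at 33.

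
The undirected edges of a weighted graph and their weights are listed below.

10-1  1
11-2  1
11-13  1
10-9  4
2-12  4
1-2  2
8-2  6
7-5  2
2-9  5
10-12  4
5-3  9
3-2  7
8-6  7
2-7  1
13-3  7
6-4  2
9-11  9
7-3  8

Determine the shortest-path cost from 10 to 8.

9

Shortest distances from 10:
10: 0
1: 1  (via 10)
2: 3  (via 1)
7: 4  (via 2)
9: 4  (via 10)
11: 4  (via 2)
12: 4  (via 10)
13: 5  (via 11)
5: 6  (via 7)
8: 9  (via 2)
Shortest route: 10–1–2–8 = 9.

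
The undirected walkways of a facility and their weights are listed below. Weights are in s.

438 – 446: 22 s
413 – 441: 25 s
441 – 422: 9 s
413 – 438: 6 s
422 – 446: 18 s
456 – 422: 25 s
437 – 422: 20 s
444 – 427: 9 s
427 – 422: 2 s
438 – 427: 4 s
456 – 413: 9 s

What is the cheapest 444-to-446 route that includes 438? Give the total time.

35 s

Shortest 444→438: 444–427–438 = 13
Best 438 to 446: 438–446 costing 22
Total via 438: 13 + 22 = 35 s.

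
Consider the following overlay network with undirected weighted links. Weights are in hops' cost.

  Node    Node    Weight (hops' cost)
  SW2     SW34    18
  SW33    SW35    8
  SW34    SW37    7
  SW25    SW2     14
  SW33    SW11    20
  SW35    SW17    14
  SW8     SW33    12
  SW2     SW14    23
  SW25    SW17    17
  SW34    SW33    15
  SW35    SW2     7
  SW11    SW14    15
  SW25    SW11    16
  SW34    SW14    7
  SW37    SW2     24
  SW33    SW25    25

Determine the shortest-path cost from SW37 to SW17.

Enumerating some paths:
SW37–SW34–SW33–SW35–SW17: 7+15+8+14 = 44
SW37–SW2–SW35–SW17: 24+7+14 = 45
Cheapest is SW37–SW34–SW33–SW35–SW17 at 44 hops' cost.

44 hops' cost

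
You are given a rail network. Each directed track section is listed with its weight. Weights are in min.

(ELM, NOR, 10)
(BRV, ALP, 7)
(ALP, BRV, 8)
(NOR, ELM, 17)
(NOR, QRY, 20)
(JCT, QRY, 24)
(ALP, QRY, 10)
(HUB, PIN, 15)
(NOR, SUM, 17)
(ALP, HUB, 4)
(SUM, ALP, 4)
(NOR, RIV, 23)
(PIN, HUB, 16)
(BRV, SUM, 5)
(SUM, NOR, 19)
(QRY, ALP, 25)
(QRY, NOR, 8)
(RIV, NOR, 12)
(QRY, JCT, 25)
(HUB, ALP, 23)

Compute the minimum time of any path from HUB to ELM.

58 min

Settle nodes by increasing distance from HUB:
HUB: 0
PIN: 15  (via HUB)
ALP: 23  (via HUB)
BRV: 31  (via ALP)
QRY: 33  (via ALP)
SUM: 36  (via BRV)
NOR: 41  (via QRY)
ELM: 58  (via NOR)
Shortest route: HUB → ALP → QRY → NOR → ELM = 58 min.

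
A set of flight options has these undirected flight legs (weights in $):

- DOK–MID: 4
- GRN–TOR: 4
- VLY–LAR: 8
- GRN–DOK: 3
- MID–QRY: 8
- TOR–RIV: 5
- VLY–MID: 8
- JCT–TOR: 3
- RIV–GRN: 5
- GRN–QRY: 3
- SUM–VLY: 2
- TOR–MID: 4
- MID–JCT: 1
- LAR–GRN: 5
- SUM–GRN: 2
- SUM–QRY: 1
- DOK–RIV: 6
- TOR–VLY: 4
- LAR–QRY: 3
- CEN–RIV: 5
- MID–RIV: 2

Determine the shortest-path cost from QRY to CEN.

Running Dijkstra from QRY:
QRY: 0
SUM: 1  (via QRY)
GRN: 3  (via QRY)
LAR: 3  (via QRY)
VLY: 3  (via SUM)
DOK: 6  (via GRN)
TOR: 7  (via GRN)
RIV: 8  (via GRN)
MID: 8  (via QRY)
JCT: 9  (via MID)
CEN: 13  (via RIV)
Shortest route: QRY–GRN–RIV–CEN = $13.

$13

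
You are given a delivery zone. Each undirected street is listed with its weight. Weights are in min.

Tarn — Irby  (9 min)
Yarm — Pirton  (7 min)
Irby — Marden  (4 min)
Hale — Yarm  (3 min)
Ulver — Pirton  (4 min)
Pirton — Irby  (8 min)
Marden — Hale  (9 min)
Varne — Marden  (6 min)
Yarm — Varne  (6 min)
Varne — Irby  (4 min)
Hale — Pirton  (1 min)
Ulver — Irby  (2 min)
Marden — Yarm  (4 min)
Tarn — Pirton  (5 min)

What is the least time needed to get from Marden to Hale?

Running Dijkstra from Marden:
Marden: 0
Irby: 4  (via Marden)
Yarm: 4  (via Marden)
Ulver: 6  (via Irby)
Varne: 6  (via Marden)
Hale: 7  (via Yarm)
Shortest route: Marden–Yarm–Hale = 7 min.

7 min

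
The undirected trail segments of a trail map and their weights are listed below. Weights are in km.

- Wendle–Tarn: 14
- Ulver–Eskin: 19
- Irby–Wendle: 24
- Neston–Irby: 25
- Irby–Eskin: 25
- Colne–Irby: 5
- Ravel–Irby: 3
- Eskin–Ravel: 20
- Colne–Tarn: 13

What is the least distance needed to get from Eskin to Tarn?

41 km

Running Dijkstra from Eskin:
Eskin: 0
Ulver: 19  (via Eskin)
Ravel: 20  (via Eskin)
Irby: 23  (via Ravel)
Colne: 28  (via Irby)
Tarn: 41  (via Colne)
Shortest route: Eskin–Ravel–Irby–Colne–Tarn = 41 km.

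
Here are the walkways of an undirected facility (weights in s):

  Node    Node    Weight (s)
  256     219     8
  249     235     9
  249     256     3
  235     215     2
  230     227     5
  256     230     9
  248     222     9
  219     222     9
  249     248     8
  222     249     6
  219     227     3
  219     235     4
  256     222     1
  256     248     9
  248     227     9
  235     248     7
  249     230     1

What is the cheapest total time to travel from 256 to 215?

14 s

Compare a few routes:
256 - 249 - 235 - 215: 3+9+2 = 14
256 - 249 - 230 - 227 - 219 - 235 - 215: 3+1+5+3+4+2 = 18
256 - 222 - 219 - 235 - 215: 1+9+4+2 = 16
Cheapest is 256 - 249 - 235 - 215 at 14 s.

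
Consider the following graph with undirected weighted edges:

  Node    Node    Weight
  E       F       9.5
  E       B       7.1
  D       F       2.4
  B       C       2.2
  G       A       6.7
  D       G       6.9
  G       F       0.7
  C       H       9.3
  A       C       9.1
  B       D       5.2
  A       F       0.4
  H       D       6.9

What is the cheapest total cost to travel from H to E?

Settle nodes by increasing distance from H:
H: 0
D: 6.9  (via H)
C: 9.3  (via H)
F: 9.3  (via D)
A: 9.7  (via F)
G: 10  (via F)
B: 11.5  (via C)
E: 18.6  (via B)
Shortest route: H–C–B–E = 18.6.

18.6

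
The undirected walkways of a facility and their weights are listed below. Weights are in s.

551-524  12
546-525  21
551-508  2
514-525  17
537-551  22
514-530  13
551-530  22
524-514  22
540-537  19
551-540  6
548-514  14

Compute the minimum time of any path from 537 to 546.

Running Dijkstra from 537:
537: 0
540: 19  (via 537)
551: 22  (via 537)
508: 24  (via 551)
524: 34  (via 551)
530: 44  (via 551)
514: 56  (via 524)
548: 70  (via 514)
525: 73  (via 514)
546: 94  (via 525)
Shortest route: 537–551–524–514–525–546 = 94 s.

94 s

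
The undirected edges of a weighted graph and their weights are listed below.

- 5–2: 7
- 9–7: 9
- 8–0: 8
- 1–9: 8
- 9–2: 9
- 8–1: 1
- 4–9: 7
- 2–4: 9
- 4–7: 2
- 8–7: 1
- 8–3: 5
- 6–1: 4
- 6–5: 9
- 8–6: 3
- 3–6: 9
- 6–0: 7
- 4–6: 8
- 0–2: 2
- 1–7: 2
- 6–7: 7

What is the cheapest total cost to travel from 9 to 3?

Running Dijkstra from 9:
9: 0
4: 7  (via 9)
1: 8  (via 9)
2: 9  (via 9)
7: 9  (via 9)
8: 9  (via 1)
0: 11  (via 2)
6: 12  (via 1)
3: 14  (via 8)
Shortest route: 9–1–8–3 = 14.

14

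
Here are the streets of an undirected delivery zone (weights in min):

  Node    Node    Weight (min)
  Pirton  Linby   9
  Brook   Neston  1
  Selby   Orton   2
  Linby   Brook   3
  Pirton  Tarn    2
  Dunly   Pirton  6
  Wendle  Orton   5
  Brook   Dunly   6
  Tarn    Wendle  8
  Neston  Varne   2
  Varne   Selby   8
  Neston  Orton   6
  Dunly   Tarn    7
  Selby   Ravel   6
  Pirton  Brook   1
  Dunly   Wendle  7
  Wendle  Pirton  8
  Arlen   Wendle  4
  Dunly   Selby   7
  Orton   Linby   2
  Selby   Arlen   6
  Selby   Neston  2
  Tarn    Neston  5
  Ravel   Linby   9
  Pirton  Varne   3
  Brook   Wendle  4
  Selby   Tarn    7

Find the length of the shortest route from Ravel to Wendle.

Enumerating some paths:
Ravel - Selby - Arlen - Wendle: 6+6+4 = 16
Ravel - Selby - Orton - Wendle: 6+2+5 = 13
Ravel - Linby - Brook - Wendle: 9+3+4 = 16
The minimum is 13 min via Ravel - Selby - Orton - Wendle.

13 min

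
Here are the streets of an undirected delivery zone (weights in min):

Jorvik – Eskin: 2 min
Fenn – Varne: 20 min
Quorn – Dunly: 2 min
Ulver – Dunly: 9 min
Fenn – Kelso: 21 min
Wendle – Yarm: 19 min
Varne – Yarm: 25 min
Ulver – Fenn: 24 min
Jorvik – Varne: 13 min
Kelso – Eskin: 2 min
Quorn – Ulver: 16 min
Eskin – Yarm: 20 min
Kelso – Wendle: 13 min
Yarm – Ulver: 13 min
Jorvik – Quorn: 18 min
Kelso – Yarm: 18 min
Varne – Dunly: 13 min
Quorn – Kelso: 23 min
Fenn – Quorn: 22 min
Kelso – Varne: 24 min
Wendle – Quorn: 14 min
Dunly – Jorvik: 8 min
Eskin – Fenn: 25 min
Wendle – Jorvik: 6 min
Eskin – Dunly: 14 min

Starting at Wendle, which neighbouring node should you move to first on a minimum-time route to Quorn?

Quorn

Enumerating some paths:
Wendle–Jorvik–Quorn: 6+18 = 24
Wendle–Quorn: 14 = 14
Wendle–Jorvik–Eskin–Dunly–Quorn: 6+2+14+2 = 24
Wendle–Jorvik–Dunly–Quorn: 6+8+2 = 16
Cheapest is Wendle–Quorn at 14 min.
So from Wendle the first move is to Quorn.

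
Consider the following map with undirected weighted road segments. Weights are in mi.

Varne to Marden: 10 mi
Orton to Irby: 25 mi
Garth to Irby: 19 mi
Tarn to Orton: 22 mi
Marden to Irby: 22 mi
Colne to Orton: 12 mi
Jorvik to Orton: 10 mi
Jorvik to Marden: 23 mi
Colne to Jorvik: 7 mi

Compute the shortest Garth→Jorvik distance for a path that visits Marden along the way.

64 mi

Best Garth to Marden: Garth → Irby → Marden costing 41
Best Marden to Jorvik: Marden → Jorvik costing 23
Total via Marden: 41 + 23 = 64 mi.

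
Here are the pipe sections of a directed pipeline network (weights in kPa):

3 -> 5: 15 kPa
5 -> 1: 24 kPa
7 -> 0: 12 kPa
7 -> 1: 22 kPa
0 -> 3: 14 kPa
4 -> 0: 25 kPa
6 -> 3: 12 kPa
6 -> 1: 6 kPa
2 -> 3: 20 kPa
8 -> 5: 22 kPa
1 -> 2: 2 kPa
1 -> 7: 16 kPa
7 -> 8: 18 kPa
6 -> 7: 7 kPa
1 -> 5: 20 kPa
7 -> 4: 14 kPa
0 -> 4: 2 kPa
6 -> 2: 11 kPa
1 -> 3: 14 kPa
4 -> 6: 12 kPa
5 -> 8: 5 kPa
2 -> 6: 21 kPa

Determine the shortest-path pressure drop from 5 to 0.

52 kPa

Settle nodes by increasing distance from 5:
5: 0
8: 5  (via 5)
1: 24  (via 5)
2: 26  (via 1)
3: 38  (via 1)
7: 40  (via 1)
6: 47  (via 2)
0: 52  (via 7)
Shortest route: 5–1–7–0 = 52 kPa.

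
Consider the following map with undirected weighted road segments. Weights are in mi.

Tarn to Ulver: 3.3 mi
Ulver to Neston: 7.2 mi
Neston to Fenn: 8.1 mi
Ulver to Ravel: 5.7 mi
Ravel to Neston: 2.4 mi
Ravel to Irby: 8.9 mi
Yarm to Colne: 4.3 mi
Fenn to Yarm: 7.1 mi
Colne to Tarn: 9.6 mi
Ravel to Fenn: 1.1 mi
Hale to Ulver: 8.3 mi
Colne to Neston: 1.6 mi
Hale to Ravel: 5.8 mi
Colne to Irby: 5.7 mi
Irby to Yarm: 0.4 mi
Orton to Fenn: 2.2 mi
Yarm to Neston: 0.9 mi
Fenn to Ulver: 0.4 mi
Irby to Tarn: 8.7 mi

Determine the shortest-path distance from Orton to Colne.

7.3 mi

Compare a few routes:
Orton - Fenn - Ravel - Neston - Yarm - Colne: 2.2+1.1+2.4+0.9+4.3 = 10.9
Orton - Fenn - Yarm - Neston - Colne: 2.2+7.1+0.9+1.6 = 11.8
Orton - Fenn - Ravel - Neston - Colne: 2.2+1.1+2.4+1.6 = 7.3
Orton - Fenn - Ulver - Neston - Colne: 2.2+0.4+7.2+1.6 = 11.4
Cheapest is Orton - Fenn - Ravel - Neston - Colne at 7.3 mi.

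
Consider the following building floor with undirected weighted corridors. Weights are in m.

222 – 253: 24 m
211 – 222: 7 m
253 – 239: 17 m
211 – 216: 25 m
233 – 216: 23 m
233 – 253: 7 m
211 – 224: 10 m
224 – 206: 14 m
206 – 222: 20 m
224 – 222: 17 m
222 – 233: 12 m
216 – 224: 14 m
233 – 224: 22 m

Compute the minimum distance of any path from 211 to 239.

Running Dijkstra from 211:
211: 0
222: 7  (via 211)
224: 10  (via 211)
233: 19  (via 222)
206: 24  (via 224)
216: 24  (via 224)
253: 26  (via 233)
239: 43  (via 253)
Shortest route: 211–222–233–253–239 = 43 m.

43 m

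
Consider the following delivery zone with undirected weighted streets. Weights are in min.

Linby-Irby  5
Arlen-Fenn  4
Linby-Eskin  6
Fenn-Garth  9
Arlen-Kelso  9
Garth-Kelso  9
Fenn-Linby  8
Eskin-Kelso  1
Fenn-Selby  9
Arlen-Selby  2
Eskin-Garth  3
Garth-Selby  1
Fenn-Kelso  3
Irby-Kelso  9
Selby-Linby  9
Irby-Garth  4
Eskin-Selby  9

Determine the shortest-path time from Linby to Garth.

Candidate routes:
Linby → Fenn → Kelso → Eskin → Garth: 8+3+1+3 = 15
Linby → Irby → Garth: 5+4 = 9
Linby → Selby → Garth: 9+1 = 10
The minimum is 9 min via Linby → Irby → Garth.

9 min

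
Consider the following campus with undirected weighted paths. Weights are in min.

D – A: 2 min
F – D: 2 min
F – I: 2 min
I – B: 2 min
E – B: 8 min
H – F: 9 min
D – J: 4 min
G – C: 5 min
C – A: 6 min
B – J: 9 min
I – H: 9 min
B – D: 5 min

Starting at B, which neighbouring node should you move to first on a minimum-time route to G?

D

Candidate routes:
B - D - A - C - G: 5+2+6+5 = 18
B - I - F - D - A - C - G: 2+2+2+2+6+5 = 19
Cheapest is B - D - A - C - G at 18 min.
So from B the first move is to D.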